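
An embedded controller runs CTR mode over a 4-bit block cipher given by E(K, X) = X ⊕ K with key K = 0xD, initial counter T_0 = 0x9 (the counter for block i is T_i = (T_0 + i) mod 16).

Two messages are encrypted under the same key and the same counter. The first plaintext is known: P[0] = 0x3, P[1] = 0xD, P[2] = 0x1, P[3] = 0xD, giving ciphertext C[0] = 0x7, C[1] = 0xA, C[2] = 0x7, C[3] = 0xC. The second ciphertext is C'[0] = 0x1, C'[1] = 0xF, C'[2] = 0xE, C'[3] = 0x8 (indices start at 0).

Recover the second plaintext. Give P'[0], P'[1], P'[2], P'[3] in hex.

P'[0] = 0x5, P'[1] = 0x8, P'[2] = 0x8, P'[3] = 0x9

In CTR with a reused counter, both messages share the same keystream S_i, so C_i ⊕ C'_i = P_i ⊕ P'_i and thus P'_i = P_i ⊕ C_i ⊕ C'_i.
P'[0]: 0x3 ⊕ 0x7 ⊕ 0x1 = 0x5.
P'[1]: 0xD ⊕ 0xA ⊕ 0xF = 0x8.
P'[2]: 0x1 ⊕ 0x7 ⊕ 0xE = 0x8.
P'[3]: 0xD ⊕ 0xC ⊕ 0x8 = 0x9.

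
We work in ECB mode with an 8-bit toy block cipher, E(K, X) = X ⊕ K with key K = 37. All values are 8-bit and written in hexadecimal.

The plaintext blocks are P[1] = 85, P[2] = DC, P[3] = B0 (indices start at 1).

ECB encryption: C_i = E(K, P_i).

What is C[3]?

C[3] = 87

C[3]: E(K, B0) = 87.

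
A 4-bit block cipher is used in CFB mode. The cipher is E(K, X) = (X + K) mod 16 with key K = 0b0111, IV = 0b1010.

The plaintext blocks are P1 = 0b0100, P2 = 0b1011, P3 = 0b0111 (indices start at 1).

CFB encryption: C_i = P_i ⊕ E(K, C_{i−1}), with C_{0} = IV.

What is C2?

C2 = 0b0111

C1: E(K, 0b1010) = 0b0001; 0b0100 ⊕ 0b0001 = 0b0101.
C2: E(K, 0b0101) = 0b1100; 0b1011 ⊕ 0b1100 = 0b0111.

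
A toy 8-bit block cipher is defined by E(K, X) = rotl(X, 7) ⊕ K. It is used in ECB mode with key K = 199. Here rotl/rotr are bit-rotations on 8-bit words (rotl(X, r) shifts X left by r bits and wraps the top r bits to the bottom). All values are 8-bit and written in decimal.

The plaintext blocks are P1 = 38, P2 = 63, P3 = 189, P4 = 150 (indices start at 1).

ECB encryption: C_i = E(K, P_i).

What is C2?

C2 = 88

C2: E(K, 63) = 88.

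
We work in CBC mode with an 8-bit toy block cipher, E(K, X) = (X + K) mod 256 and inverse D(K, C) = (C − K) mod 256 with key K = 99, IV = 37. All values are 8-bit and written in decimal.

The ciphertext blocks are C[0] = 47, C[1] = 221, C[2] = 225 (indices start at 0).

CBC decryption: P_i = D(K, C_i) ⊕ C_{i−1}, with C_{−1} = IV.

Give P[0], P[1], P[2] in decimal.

P[0] = 233, P[1] = 85, P[2] = 163

P[0]: D(K, 47) = 204; 204 ⊕ 37 = 233.
P[1]: D(K, 221) = 122; 122 ⊕ 47 = 85.
P[2]: D(K, 225) = 126; 126 ⊕ 221 = 163.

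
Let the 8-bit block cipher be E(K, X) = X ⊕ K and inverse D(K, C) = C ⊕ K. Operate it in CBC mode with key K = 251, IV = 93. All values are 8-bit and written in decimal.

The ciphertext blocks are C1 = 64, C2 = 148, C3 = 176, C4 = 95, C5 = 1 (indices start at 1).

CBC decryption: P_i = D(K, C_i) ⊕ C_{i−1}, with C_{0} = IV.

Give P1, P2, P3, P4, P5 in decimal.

P1: D(K, 64) = 187; 187 ⊕ 93 = 230.
P2: D(K, 148) = 111; 111 ⊕ 64 = 47.
P3: D(K, 176) = 75; 75 ⊕ 148 = 223.
P4: D(K, 95) = 164; 164 ⊕ 176 = 20.
P5: D(K, 1) = 250; 250 ⊕ 95 = 165.

P1 = 230, P2 = 47, P3 = 223, P4 = 20, P5 = 165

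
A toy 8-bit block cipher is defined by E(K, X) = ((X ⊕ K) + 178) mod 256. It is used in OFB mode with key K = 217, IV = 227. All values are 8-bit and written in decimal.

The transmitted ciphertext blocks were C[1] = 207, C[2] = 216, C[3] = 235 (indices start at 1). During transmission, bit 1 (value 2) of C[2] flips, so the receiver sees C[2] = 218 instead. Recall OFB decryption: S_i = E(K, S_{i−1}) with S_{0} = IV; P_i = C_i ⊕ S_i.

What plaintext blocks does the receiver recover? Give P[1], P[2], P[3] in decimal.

Only C[2] changed, to 218. In OFB, a change in C_i flips the same bit in P_i only; the keystream is unaffected. Decrypting the received ciphertext:
P[1]: S = E(K, 227) = 236; 207 ⊕ 236 = 35.
P[2]: S = E(K, 236) = 231; 218 ⊕ 231 = 61.
P[3]: S = E(K, 231) = 240; 235 ⊕ 240 = 27.
Blocks that differ from the original plaintext: P[2].

P[1] = 35, P[2] = 61, P[3] = 27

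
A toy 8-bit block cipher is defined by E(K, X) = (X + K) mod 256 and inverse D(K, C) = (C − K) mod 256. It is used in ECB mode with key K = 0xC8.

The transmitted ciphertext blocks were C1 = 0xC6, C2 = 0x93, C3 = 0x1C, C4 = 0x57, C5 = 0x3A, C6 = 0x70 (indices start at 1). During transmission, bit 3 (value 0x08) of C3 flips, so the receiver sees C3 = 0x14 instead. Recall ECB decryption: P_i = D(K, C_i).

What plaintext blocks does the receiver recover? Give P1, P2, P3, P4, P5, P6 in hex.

Only C3 changed, to 0x14. In ECB, a change in C_i affects only P_i. Decrypting the received ciphertext:
P1: D(K, 0xC6) = 0xFE.
P2: D(K, 0x93) = 0xCB.
P3: D(K, 0x14) = 0x4C.
P4: D(K, 0x57) = 0x8F.
P5: D(K, 0x3A) = 0x72.
P6: D(K, 0x70) = 0xA8.
Blocks that differ from the original plaintext: P3.

P1 = 0xFE, P2 = 0xCB, P3 = 0x4C, P4 = 0x8F, P5 = 0x72, P6 = 0xA8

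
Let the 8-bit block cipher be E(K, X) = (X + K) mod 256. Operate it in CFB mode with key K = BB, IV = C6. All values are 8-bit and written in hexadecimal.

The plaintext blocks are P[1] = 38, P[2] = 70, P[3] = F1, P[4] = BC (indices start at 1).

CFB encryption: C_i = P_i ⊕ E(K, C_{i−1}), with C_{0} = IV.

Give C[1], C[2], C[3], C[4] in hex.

C[1] = B9, C[2] = 04, C[3] = 4E, C[4] = B5

C[1]: E(K, C6) = 81; 38 ⊕ 81 = B9.
C[2]: E(K, B9) = 74; 70 ⊕ 74 = 04.
C[3]: E(K, 04) = BF; F1 ⊕ BF = 4E.
C[4]: E(K, 4E) = 09; BC ⊕ 09 = B5.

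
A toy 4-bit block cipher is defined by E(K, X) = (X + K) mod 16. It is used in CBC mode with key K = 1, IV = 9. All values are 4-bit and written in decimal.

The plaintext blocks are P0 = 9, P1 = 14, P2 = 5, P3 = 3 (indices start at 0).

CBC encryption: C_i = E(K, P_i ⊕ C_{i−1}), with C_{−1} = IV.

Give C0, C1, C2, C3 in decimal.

C0: P0 ⊕ 9 = 0; E(K, 0) = 1.
C1: P1 ⊕ 1 = 15; E(K, 15) = 0.
C2: P2 ⊕ 0 = 5; E(K, 5) = 6.
C3: P3 ⊕ 6 = 5; E(K, 5) = 6.

C0 = 1, C1 = 0, C2 = 6, C3 = 6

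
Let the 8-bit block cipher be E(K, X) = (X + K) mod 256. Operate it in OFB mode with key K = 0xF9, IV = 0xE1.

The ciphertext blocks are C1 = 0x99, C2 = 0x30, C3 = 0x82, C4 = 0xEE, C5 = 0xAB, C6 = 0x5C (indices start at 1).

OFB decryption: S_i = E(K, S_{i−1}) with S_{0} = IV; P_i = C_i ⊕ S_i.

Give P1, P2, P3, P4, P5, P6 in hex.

P1 = 0x43, P2 = 0xE3, P3 = 0x4E, P4 = 0x2B, P5 = 0x15, P6 = 0xEB

P1: S = E(K, 0xE1) = 0xDA; 0x99 ⊕ 0xDA = 0x43.
P2: S = E(K, 0xDA) = 0xD3; 0x30 ⊕ 0xD3 = 0xE3.
P3: S = E(K, 0xD3) = 0xCC; 0x82 ⊕ 0xCC = 0x4E.
P4: S = E(K, 0xCC) = 0xC5; 0xEE ⊕ 0xC5 = 0x2B.
P5: S = E(K, 0xC5) = 0xBE; 0xAB ⊕ 0xBE = 0x15.
P6: S = E(K, 0xBE) = 0xB7; 0x5C ⊕ 0xB7 = 0xEB.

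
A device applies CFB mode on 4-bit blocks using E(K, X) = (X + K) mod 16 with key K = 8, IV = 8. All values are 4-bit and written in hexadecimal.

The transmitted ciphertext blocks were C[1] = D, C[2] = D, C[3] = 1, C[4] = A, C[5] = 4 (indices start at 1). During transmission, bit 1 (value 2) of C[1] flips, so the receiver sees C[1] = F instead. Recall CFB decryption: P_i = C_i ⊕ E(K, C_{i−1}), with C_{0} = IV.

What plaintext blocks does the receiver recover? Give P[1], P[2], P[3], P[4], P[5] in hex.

P[1] = F, P[2] = A, P[3] = 4, P[4] = 3, P[5] = 6

Only C[1] changed, to F. In CFB, a change in C_i flips the same bit in P_i and garbles P_{i+1}. Decrypting the received ciphertext:
P[1]: E(K, 8) = 0; F ⊕ 0 = F.
P[2]: E(K, F) = 7; D ⊕ 7 = A.
P[3]: E(K, D) = 5; 1 ⊕ 5 = 4.
P[4]: E(K, 1) = 9; A ⊕ 9 = 3.
P[5]: E(K, A) = 2; 4 ⊕ 2 = 6.
Blocks that differ from the original plaintext: P[1], P[2].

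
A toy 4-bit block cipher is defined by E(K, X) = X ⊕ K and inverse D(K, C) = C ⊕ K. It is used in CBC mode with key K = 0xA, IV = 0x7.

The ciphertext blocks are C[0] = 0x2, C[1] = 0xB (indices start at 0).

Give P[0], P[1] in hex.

CBC decryption: P_i = D(K, C_i) ⊕ C_{i−1}, with C_{−1} = IV.
P[0]: D(K, 0x2) = 0x8; 0x8 ⊕ 0x7 = 0xF.
P[1]: D(K, 0xB) = 0x1; 0x1 ⊕ 0x2 = 0x3.

P[0] = 0xF, P[1] = 0x3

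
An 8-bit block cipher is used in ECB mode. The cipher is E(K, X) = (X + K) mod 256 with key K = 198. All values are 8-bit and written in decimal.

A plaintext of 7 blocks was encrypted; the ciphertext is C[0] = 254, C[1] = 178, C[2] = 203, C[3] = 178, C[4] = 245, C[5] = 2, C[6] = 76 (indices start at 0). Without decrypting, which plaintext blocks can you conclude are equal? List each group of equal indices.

ECB encrypts each block independently with the same key, so equal ciphertext blocks imply equal plaintext blocks.
C[1] = C[3] = 178, so P[1] = P[3].

P[1] = P[3]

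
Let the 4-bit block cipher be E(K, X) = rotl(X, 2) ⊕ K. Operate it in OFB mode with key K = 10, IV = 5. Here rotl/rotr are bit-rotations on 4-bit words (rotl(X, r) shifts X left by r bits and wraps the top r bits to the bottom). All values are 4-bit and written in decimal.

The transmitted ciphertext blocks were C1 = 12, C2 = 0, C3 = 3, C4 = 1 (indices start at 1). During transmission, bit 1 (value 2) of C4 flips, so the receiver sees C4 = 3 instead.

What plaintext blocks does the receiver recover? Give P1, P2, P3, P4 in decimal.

OFB decryption: S_i = E(K, S_{i−1}) with S_{0} = IV; P_i = C_i ⊕ S_i.
Only C4 changed, to 3. In OFB, a change in C_i flips the same bit in P_i only; the keystream is unaffected. Decrypting the received ciphertext:
P1: S = E(K, 5) = 15; 12 ⊕ 15 = 3.
P2: S = E(K, 15) = 5; 0 ⊕ 5 = 5.
P3: S = E(K, 5) = 15; 3 ⊕ 15 = 12.
P4: S = E(K, 15) = 5; 3 ⊕ 5 = 6.
Blocks that differ from the original plaintext: P4.

P1 = 3, P2 = 5, P3 = 12, P4 = 6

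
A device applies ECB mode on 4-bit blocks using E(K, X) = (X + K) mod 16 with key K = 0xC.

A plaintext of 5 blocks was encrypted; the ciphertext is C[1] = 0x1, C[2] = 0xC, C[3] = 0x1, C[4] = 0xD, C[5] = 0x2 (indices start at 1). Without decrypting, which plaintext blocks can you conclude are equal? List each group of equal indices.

P[1] = P[3]

ECB encrypts each block independently with the same key, so equal ciphertext blocks imply equal plaintext blocks.
C[1] = C[3] = 0x1, so P[1] = P[3].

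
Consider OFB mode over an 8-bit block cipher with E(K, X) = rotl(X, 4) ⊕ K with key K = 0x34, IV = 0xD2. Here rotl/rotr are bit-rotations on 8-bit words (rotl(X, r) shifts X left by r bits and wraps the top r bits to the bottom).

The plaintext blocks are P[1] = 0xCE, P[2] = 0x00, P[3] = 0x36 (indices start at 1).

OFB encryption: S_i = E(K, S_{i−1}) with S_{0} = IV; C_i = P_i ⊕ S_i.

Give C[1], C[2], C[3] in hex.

C[1] = 0xD7, C[2] = 0xA5, C[3] = 0x58

C[1]: S = E(K, 0xD2) = 0x19; 0xCE ⊕ 0x19 = 0xD7.
C[2]: S = E(K, 0x19) = 0xA5; 0x00 ⊕ 0xA5 = 0xA5.
C[3]: S = E(K, 0xA5) = 0x6E; 0x36 ⊕ 0x6E = 0x58.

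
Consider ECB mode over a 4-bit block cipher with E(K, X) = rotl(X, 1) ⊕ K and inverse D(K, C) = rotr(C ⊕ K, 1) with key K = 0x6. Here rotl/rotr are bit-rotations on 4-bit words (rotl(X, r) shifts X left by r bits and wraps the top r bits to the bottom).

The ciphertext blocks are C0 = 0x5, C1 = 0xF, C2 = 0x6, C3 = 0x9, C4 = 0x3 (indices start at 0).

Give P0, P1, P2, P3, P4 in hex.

ECB decryption: P_i = D(K, C_i).
P0: D(K, 0x5) = 0x9.
P1: D(K, 0xF) = 0xC.
P2: D(K, 0x6) = 0x0.
P3: D(K, 0x9) = 0xF.
P4: D(K, 0x3) = 0xA.

P0 = 0x9, P1 = 0xC, P2 = 0x0, P3 = 0xF, P4 = 0xA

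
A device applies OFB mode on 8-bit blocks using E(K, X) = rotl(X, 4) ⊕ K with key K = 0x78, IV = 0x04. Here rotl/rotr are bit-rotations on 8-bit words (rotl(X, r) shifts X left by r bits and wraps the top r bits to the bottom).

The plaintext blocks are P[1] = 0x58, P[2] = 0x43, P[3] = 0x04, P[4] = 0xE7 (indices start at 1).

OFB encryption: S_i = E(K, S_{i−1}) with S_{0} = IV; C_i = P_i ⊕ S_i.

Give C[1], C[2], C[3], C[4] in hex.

C[1] = 0x60, C[2] = 0xB8, C[3] = 0xC3, C[4] = 0xE3

C[1]: S = E(K, 0x04) = 0x38; 0x58 ⊕ 0x38 = 0x60.
C[2]: S = E(K, 0x38) = 0xFB; 0x43 ⊕ 0xFB = 0xB8.
C[3]: S = E(K, 0xFB) = 0xC7; 0x04 ⊕ 0xC7 = 0xC3.
C[4]: S = E(K, 0xC7) = 0x04; 0xE7 ⊕ 0x04 = 0xE3.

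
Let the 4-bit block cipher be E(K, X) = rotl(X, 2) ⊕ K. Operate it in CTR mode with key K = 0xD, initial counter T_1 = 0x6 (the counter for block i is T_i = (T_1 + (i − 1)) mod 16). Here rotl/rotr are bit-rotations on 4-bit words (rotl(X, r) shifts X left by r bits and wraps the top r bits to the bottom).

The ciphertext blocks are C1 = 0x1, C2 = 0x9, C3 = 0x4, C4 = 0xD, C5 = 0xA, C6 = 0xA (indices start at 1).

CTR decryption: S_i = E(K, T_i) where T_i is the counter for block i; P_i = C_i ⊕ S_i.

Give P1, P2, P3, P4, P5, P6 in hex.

P1 = 0x5, P2 = 0x9, P3 = 0xB, P4 = 0x6, P5 = 0xD, P6 = 0x9

P1: T = 0x6, S = E(K, T) = 0x4; 0x1 ⊕ 0x4 = 0x5.
P2: T = 0x7, S = E(K, T) = 0x0; 0x9 ⊕ 0x0 = 0x9.
P3: T = 0x8, S = E(K, T) = 0xF; 0x4 ⊕ 0xF = 0xB.
P4: T = 0x9, S = E(K, T) = 0xB; 0xD ⊕ 0xB = 0x6.
P5: T = 0xA, S = E(K, T) = 0x7; 0xA ⊕ 0x7 = 0xD.
P6: T = 0xB, S = E(K, T) = 0x3; 0xA ⊕ 0x3 = 0x9.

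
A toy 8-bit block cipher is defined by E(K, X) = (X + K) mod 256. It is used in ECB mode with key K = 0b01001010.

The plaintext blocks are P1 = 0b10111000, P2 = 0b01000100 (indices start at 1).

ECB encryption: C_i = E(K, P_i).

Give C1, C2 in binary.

C1: E(K, 0b10111000) = 0b00000010.
C2: E(K, 0b01000100) = 0b10001110.

C1 = 0b00000010, C2 = 0b10001110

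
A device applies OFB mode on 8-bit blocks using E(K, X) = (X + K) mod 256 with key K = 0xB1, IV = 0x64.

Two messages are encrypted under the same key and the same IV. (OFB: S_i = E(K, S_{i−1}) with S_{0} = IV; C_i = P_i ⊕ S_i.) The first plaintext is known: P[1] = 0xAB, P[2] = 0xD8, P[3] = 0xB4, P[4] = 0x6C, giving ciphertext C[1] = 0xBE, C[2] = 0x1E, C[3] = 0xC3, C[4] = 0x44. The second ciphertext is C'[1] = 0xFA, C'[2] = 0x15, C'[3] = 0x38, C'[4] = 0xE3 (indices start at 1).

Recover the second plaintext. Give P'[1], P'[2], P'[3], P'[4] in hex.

In OFB with a reused IV, both messages share the same keystream S_i, so C_i ⊕ C'_i = P_i ⊕ P'_i and thus P'_i = P_i ⊕ C_i ⊕ C'_i.
P'[1]: 0xAB ⊕ 0xBE ⊕ 0xFA = 0xEF.
P'[2]: 0xD8 ⊕ 0x1E ⊕ 0x15 = 0xD3.
P'[3]: 0xB4 ⊕ 0xC3 ⊕ 0x38 = 0x4F.
P'[4]: 0x6C ⊕ 0x44 ⊕ 0xE3 = 0xCB.

P'[1] = 0xEF, P'[2] = 0xD3, P'[3] = 0x4F, P'[4] = 0xCB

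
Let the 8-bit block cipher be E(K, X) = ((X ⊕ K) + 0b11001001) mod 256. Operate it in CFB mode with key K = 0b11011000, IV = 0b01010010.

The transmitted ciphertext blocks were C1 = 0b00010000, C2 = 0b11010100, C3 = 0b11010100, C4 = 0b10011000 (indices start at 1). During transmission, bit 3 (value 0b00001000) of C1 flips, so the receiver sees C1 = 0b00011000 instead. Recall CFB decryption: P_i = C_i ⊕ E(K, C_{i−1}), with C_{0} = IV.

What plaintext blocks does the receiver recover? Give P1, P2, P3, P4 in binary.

Only C1 changed, to 0b00011000. In CFB, a change in C_i flips the same bit in P_i and garbles P_{i+1}. Decrypting the received ciphertext:
P1: E(K, 0b01010010) = 0b01010011; 0b00011000 ⊕ 0b01010011 = 0b01001011.
P2: E(K, 0b00011000) = 0b10001001; 0b11010100 ⊕ 0b10001001 = 0b01011101.
P3: E(K, 0b11010100) = 0b11010101; 0b11010100 ⊕ 0b11010101 = 0b00000001.
P4: E(K, 0b11010100) = 0b11010101; 0b10011000 ⊕ 0b11010101 = 0b01001101.
Blocks that differ from the original plaintext: P1, P2.

P1 = 0b01001011, P2 = 0b01011101, P3 = 0b00000001, P4 = 0b01001101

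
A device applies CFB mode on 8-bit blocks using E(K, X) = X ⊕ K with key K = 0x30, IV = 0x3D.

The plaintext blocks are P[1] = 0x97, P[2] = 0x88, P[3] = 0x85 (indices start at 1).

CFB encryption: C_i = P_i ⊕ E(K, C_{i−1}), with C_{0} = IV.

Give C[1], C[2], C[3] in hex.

C[1] = 0x9A, C[2] = 0x22, C[3] = 0x97

C[1]: E(K, 0x3D) = 0x0D; 0x97 ⊕ 0x0D = 0x9A.
C[2]: E(K, 0x9A) = 0xAA; 0x88 ⊕ 0xAA = 0x22.
C[3]: E(K, 0x22) = 0x12; 0x85 ⊕ 0x12 = 0x97.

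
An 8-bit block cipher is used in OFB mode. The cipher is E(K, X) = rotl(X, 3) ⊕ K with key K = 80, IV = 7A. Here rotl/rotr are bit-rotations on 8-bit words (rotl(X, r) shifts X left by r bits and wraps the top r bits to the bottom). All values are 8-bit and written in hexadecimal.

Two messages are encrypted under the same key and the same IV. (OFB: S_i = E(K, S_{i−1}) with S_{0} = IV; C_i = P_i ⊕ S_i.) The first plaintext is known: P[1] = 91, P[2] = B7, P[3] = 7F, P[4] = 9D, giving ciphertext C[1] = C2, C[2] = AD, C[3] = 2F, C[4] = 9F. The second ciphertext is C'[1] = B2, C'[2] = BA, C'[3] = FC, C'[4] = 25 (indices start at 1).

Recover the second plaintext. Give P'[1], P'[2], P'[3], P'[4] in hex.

In OFB with a reused IV, both messages share the same keystream S_i, so C_i ⊕ C'_i = P_i ⊕ P'_i and thus P'_i = P_i ⊕ C_i ⊕ C'_i.
P'[1]: 91 ⊕ C2 ⊕ B2 = E1.
P'[2]: B7 ⊕ AD ⊕ BA = A0.
P'[3]: 7F ⊕ 2F ⊕ FC = AC.
P'[4]: 9D ⊕ 9F ⊕ 25 = 27.

P'[1] = E1, P'[2] = A0, P'[3] = AC, P'[4] = 27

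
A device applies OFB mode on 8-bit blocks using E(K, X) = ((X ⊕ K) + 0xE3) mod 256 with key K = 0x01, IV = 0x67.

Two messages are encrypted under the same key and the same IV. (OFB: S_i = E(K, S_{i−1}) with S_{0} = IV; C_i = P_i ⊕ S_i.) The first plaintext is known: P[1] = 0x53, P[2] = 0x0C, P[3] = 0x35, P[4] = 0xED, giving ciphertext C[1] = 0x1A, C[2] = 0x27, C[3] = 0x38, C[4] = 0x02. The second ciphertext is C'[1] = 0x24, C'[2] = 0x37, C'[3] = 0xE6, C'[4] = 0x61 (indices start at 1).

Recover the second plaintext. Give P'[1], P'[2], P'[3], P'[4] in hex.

In OFB with a reused IV, both messages share the same keystream S_i, so C_i ⊕ C'_i = P_i ⊕ P'_i and thus P'_i = P_i ⊕ C_i ⊕ C'_i.
P'[1]: 0x53 ⊕ 0x1A ⊕ 0x24 = 0x6D.
P'[2]: 0x0C ⊕ 0x27 ⊕ 0x37 = 0x1C.
P'[3]: 0x35 ⊕ 0x38 ⊕ 0xE6 = 0xEB.
P'[4]: 0xED ⊕ 0x02 ⊕ 0x61 = 0x8E.

P'[1] = 0x6D, P'[2] = 0x1C, P'[3] = 0xEB, P'[4] = 0x8E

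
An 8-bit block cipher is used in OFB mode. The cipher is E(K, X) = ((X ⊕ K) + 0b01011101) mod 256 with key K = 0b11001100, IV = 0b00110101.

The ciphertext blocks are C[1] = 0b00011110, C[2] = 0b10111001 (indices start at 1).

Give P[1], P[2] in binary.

OFB decryption: S_i = E(K, S_{i−1}) with S_{0} = IV; P_i = C_i ⊕ S_i.
P[1]: S = E(K, 0b00110101) = 0b01010110; 0b00011110 ⊕ 0b01010110 = 0b01001000.
P[2]: S = E(K, 0b01010110) = 0b11110111; 0b10111001 ⊕ 0b11110111 = 0b01001110.

P[1] = 0b01001000, P[2] = 0b01001110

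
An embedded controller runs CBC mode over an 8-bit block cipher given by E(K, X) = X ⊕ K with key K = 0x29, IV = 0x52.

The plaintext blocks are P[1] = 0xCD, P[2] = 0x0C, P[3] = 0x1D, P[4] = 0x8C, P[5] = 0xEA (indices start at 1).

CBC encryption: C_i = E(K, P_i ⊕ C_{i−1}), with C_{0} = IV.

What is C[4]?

C[4] = 0x02

C[1]: P[1] ⊕ 0x52 = 0x9F; E(K, 0x9F) = 0xB6.
C[2]: P[2] ⊕ 0xB6 = 0xBA; E(K, 0xBA) = 0x93.
C[3]: P[3] ⊕ 0x93 = 0x8E; E(K, 0x8E) = 0xA7.
C[4]: P[4] ⊕ 0xA7 = 0x2B; E(K, 0x2B) = 0x02.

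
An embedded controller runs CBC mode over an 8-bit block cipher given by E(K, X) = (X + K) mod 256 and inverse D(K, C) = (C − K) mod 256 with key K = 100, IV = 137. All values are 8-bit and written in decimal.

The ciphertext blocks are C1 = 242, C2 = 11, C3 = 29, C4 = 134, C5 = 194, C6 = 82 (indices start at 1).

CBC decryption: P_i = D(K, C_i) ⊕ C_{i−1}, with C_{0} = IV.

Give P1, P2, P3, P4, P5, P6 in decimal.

P1 = 7, P2 = 85, P3 = 178, P4 = 63, P5 = 216, P6 = 44

P1: D(K, 242) = 142; 142 ⊕ 137 = 7.
P2: D(K, 11) = 167; 167 ⊕ 242 = 85.
P3: D(K, 29) = 185; 185 ⊕ 11 = 178.
P4: D(K, 134) = 34; 34 ⊕ 29 = 63.
P5: D(K, 194) = 94; 94 ⊕ 134 = 216.
P6: D(K, 82) = 238; 238 ⊕ 194 = 44.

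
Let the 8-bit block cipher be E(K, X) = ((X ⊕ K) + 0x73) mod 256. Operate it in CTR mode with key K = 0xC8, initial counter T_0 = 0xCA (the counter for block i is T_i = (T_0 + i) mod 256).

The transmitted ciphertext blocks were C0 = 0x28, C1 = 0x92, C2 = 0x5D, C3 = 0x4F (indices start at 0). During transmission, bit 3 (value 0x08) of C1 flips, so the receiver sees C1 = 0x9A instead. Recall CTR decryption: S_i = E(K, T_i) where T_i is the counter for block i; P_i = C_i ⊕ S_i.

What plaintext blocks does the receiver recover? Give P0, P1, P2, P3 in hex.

P0 = 0x5D, P1 = 0xEC, P2 = 0x2A, P3 = 0x37

Only C1 changed, to 0x9A. In CTR, a change in C_i flips the same bit in P_i only; the keystream is unaffected. Decrypting the received ciphertext:
P0: T = 0xCA, S = E(K, T) = 0x75; 0x28 ⊕ 0x75 = 0x5D.
P1: T = 0xCB, S = E(K, T) = 0x76; 0x9A ⊕ 0x76 = 0xEC.
P2: T = 0xCC, S = E(K, T) = 0x77; 0x5D ⊕ 0x77 = 0x2A.
P3: T = 0xCD, S = E(K, T) = 0x78; 0x4F ⊕ 0x78 = 0x37.
Blocks that differ from the original plaintext: P1.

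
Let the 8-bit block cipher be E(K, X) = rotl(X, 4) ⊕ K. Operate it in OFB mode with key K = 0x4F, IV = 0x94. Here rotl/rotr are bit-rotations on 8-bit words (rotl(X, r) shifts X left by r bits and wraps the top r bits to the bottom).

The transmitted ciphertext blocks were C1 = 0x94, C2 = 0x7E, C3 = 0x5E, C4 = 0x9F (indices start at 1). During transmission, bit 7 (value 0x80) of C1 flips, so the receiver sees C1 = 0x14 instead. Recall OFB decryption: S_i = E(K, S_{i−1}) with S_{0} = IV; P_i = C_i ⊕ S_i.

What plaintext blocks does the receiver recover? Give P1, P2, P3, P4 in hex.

Only C1 changed, to 0x14. In OFB, a change in C_i flips the same bit in P_i only; the keystream is unaffected. Decrypting the received ciphertext:
P1: S = E(K, 0x94) = 0x06; 0x14 ⊕ 0x06 = 0x12.
P2: S = E(K, 0x06) = 0x2F; 0x7E ⊕ 0x2F = 0x51.
P3: S = E(K, 0x2F) = 0xBD; 0x5E ⊕ 0xBD = 0xE3.
P4: S = E(K, 0xBD) = 0x94; 0x9F ⊕ 0x94 = 0x0B.
Blocks that differ from the original plaintext: P1.

P1 = 0x12, P2 = 0x51, P3 = 0xE3, P4 = 0x0B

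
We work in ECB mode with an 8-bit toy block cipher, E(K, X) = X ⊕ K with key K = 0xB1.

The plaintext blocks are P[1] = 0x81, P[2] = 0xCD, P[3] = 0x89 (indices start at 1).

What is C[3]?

C[3] = 0x38

ECB encryption: C_i = E(K, P_i).
C[3]: E(K, 0x89) = 0x38.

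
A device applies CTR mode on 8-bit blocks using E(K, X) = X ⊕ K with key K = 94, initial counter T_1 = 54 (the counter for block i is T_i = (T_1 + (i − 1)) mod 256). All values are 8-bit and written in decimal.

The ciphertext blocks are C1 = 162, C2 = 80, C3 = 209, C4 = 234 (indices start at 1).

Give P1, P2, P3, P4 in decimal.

P1 = 202, P2 = 57, P3 = 183, P4 = 141

CTR decryption: S_i = E(K, T_i) where T_i is the counter for block i; P_i = C_i ⊕ S_i.
P1: T = 54, S = E(K, T) = 104; 162 ⊕ 104 = 202.
P2: T = 55, S = E(K, T) = 105; 80 ⊕ 105 = 57.
P3: T = 56, S = E(K, T) = 102; 209 ⊕ 102 = 183.
P4: T = 57, S = E(K, T) = 103; 234 ⊕ 103 = 141.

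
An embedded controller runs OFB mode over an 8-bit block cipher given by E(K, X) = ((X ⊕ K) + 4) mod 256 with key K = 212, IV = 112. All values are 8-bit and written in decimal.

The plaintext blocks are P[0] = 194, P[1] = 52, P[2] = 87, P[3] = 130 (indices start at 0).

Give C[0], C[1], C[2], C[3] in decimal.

OFB encryption: S_i = E(K, S_{i−1}) with S_{−1} = IV; C_i = P_i ⊕ S_i.
C[0]: S = E(K, 112) = 168; 194 ⊕ 168 = 106.
C[1]: S = E(K, 168) = 128; 52 ⊕ 128 = 180.
C[2]: S = E(K, 128) = 88; 87 ⊕ 88 = 15.
C[3]: S = E(K, 88) = 144; 130 ⊕ 144 = 18.

C[0] = 106, C[1] = 180, C[2] = 15, C[3] = 18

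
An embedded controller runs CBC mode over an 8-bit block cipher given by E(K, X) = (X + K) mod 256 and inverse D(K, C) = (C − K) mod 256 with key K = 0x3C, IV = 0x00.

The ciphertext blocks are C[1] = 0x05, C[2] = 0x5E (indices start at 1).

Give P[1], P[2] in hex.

P[1] = 0xC9, P[2] = 0x27

CBC decryption: P_i = D(K, C_i) ⊕ C_{i−1}, with C_{0} = IV.
P[1]: D(K, 0x05) = 0xC9; 0xC9 ⊕ 0x00 = 0xC9.
P[2]: D(K, 0x5E) = 0x22; 0x22 ⊕ 0x05 = 0x27.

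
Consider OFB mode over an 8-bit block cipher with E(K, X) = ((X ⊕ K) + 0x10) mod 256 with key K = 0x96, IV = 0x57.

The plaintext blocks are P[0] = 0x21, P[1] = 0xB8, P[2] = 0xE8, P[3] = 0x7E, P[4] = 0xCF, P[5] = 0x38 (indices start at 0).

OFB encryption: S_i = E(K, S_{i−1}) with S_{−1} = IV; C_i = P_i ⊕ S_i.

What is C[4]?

C[4] = 0x1E

C[0]: S = E(K, 0x57) = 0xD1; 0x21 ⊕ 0xD1 = 0xF0.
C[1]: S = E(K, 0xD1) = 0x57; 0xB8 ⊕ 0x57 = 0xEF.
C[2]: S = E(K, 0x57) = 0xD1; 0xE8 ⊕ 0xD1 = 0x39.
C[3]: S = E(K, 0xD1) = 0x57; 0x7E ⊕ 0x57 = 0x29.
C[4]: S = E(K, 0x57) = 0xD1; 0xCF ⊕ 0xD1 = 0x1E.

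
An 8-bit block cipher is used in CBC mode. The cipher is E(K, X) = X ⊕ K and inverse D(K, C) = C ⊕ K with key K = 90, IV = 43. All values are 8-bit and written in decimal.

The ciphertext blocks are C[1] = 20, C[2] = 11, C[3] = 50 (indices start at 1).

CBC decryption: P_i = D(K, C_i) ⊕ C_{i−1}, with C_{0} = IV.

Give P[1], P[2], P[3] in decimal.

P[1] = 101, P[2] = 69, P[3] = 99

P[1]: D(K, 20) = 78; 78 ⊕ 43 = 101.
P[2]: D(K, 11) = 81; 81 ⊕ 20 = 69.
P[3]: D(K, 50) = 104; 104 ⊕ 11 = 99.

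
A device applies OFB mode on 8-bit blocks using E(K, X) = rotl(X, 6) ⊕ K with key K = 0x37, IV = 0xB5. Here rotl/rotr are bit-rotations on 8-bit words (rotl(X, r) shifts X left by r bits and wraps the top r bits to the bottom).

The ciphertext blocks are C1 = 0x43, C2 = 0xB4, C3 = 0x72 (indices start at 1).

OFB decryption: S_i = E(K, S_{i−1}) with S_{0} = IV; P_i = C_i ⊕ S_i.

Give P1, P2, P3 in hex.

P1: S = E(K, 0xB5) = 0x5A; 0x43 ⊕ 0x5A = 0x19.
P2: S = E(K, 0x5A) = 0xA1; 0xB4 ⊕ 0xA1 = 0x15.
P3: S = E(K, 0xA1) = 0x5F; 0x72 ⊕ 0x5F = 0x2D.

P1 = 0x19, P2 = 0x15, P3 = 0x2D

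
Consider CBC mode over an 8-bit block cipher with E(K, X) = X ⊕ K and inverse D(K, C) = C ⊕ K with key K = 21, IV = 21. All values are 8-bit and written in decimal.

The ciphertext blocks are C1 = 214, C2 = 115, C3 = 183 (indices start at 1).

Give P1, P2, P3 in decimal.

P1 = 214, P2 = 176, P3 = 209

CBC decryption: P_i = D(K, C_i) ⊕ C_{i−1}, with C_{0} = IV.
P1: D(K, 214) = 195; 195 ⊕ 21 = 214.
P2: D(K, 115) = 102; 102 ⊕ 214 = 176.
P3: D(K, 183) = 162; 162 ⊕ 115 = 209.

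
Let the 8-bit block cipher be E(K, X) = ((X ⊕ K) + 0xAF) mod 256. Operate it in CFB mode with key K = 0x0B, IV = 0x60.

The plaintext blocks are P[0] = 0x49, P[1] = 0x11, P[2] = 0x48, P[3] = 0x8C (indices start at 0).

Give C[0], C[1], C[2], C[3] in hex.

CFB encryption: C_i = P_i ⊕ E(K, C_{i−1}), with C_{−1} = IV.
C[0]: E(K, 0x60) = 0x1A; 0x49 ⊕ 0x1A = 0x53.
C[1]: E(K, 0x53) = 0x07; 0x11 ⊕ 0x07 = 0x16.
C[2]: E(K, 0x16) = 0xCC; 0x48 ⊕ 0xCC = 0x84.
C[3]: E(K, 0x84) = 0x3E; 0x8C ⊕ 0x3E = 0xB2.

C[0] = 0x53, C[1] = 0x16, C[2] = 0x84, C[3] = 0xB2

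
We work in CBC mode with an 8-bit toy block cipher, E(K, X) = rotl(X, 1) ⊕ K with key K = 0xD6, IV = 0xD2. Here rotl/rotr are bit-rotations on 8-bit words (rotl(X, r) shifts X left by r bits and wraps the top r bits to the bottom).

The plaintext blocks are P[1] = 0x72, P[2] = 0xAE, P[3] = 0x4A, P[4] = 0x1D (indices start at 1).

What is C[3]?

C[3] = 0x0B

CBC encryption: C_i = E(K, P_i ⊕ C_{i−1}), with C_{0} = IV.
C[1]: P[1] ⊕ 0xD2 = 0xA0; E(K, 0xA0) = 0x97.
C[2]: P[2] ⊕ 0x97 = 0x39; E(K, 0x39) = 0xA4.
C[3]: P[3] ⊕ 0xA4 = 0xEE; E(K, 0xEE) = 0x0B.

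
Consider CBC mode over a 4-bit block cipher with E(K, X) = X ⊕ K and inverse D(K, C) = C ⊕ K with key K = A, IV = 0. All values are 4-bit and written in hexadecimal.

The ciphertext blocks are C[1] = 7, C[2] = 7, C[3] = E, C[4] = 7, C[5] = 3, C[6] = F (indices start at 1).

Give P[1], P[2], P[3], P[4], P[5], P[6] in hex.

P[1] = D, P[2] = A, P[3] = 3, P[4] = 3, P[5] = E, P[6] = 6

CBC decryption: P_i = D(K, C_i) ⊕ C_{i−1}, with C_{0} = IV.
P[1]: D(K, 7) = D; D ⊕ 0 = D.
P[2]: D(K, 7) = D; D ⊕ 7 = A.
P[3]: D(K, E) = 4; 4 ⊕ 7 = 3.
P[4]: D(K, 7) = D; D ⊕ E = 3.
P[5]: D(K, 3) = 9; 9 ⊕ 7 = E.
P[6]: D(K, F) = 5; 5 ⊕ 3 = 6.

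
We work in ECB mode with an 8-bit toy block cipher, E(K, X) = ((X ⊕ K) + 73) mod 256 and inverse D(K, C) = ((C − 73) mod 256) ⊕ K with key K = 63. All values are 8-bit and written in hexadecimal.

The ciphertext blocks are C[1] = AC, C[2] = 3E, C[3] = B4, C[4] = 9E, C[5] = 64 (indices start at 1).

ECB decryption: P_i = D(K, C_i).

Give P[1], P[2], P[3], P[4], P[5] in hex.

P[1]: D(K, AC) = 5A.
P[2]: D(K, 3E) = A8.
P[3]: D(K, B4) = 22.
P[4]: D(K, 9E) = 48.
P[5]: D(K, 64) = 92.

P[1] = 5A, P[2] = A8, P[3] = 22, P[4] = 48, P[5] = 92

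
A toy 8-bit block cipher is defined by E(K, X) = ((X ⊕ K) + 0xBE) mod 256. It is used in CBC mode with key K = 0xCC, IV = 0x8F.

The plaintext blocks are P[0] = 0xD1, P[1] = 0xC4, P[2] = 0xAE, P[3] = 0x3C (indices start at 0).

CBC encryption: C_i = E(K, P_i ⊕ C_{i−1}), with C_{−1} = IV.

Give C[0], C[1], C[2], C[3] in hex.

C[0] = 0x50, C[1] = 0x16, C[2] = 0x32, C[3] = 0x80

C[0]: P[0] ⊕ 0x8F = 0x5E; E(K, 0x5E) = 0x50.
C[1]: P[1] ⊕ 0x50 = 0x94; E(K, 0x94) = 0x16.
C[2]: P[2] ⊕ 0x16 = 0xB8; E(K, 0xB8) = 0x32.
C[3]: P[3] ⊕ 0x32 = 0x0E; E(K, 0x0E) = 0x80.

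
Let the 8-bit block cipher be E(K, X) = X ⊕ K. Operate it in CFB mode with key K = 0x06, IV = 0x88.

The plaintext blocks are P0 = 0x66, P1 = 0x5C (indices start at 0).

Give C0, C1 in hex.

CFB encryption: C_i = P_i ⊕ E(K, C_{i−1}), with C_{−1} = IV.
C0: E(K, 0x88) = 0x8E; 0x66 ⊕ 0x8E = 0xE8.
C1: E(K, 0xE8) = 0xEE; 0x5C ⊕ 0xEE = 0xB2.

C0 = 0xE8, C1 = 0xB2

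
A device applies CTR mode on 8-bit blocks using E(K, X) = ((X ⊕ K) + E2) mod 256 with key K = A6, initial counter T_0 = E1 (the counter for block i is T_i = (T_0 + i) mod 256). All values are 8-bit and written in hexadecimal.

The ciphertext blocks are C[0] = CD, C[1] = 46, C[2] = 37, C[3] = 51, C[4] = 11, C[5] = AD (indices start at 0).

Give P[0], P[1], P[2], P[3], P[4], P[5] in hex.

CTR decryption: S_i = E(K, T_i) where T_i is the counter for block i; P_i = C_i ⊕ S_i.
P[0]: T = E1, S = E(K, T) = 29; CD ⊕ 29 = E4.
P[1]: T = E2, S = E(K, T) = 26; 46 ⊕ 26 = 60.
P[2]: T = E3, S = E(K, T) = 27; 37 ⊕ 27 = 10.
P[3]: T = E4, S = E(K, T) = 24; 51 ⊕ 24 = 75.
P[4]: T = E5, S = E(K, T) = 25; 11 ⊕ 25 = 34.
P[5]: T = E6, S = E(K, T) = 22; AD ⊕ 22 = 8F.

P[0] = E4, P[1] = 60, P[2] = 10, P[3] = 75, P[4] = 34, P[5] = 8F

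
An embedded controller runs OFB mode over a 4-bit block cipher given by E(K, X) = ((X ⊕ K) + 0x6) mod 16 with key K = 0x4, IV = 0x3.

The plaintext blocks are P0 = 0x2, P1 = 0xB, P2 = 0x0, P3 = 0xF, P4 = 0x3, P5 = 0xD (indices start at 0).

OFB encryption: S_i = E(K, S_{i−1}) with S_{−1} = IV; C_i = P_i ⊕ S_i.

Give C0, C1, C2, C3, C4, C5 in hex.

C0: S = E(K, 0x3) = 0xD; 0x2 ⊕ 0xD = 0xF.
C1: S = E(K, 0xD) = 0xF; 0xB ⊕ 0xF = 0x4.
C2: S = E(K, 0xF) = 0x1; 0x0 ⊕ 0x1 = 0x1.
C3: S = E(K, 0x1) = 0xB; 0xF ⊕ 0xB = 0x4.
C4: S = E(K, 0xB) = 0x5; 0x3 ⊕ 0x5 = 0x6.
C5: S = E(K, 0x5) = 0x7; 0xD ⊕ 0x7 = 0xA.

C0 = 0xF, C1 = 0x4, C2 = 0x1, C3 = 0x4, C4 = 0x6, C5 = 0xA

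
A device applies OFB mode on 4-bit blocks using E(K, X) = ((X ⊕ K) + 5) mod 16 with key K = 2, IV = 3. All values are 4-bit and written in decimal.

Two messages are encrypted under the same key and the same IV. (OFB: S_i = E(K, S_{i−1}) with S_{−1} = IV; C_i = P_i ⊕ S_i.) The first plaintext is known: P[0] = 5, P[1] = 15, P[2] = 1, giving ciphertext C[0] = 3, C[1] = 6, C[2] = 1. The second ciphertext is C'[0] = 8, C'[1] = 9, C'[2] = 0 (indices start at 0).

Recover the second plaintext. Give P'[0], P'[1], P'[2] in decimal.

In OFB with a reused IV, both messages share the same keystream S_i, so C_i ⊕ C'_i = P_i ⊕ P'_i and thus P'_i = P_i ⊕ C_i ⊕ C'_i.
P'[0]: 5 ⊕ 3 ⊕ 8 = 14.
P'[1]: 15 ⊕ 6 ⊕ 9 = 0.
P'[2]: 1 ⊕ 1 ⊕ 0 = 0.

P'[0] = 14, P'[1] = 0, P'[2] = 0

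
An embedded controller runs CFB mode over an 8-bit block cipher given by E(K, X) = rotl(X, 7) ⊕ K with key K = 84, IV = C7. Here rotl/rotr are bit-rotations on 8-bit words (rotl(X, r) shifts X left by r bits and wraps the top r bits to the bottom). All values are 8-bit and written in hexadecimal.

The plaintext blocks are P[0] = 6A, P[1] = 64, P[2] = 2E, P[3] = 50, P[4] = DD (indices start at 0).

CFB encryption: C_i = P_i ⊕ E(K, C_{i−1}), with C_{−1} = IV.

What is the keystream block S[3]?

C[0]: E(K, C7) = 67; 6A ⊕ 67 = 0D.
C[1]: E(K, 0D) = 02; 64 ⊕ 02 = 66.
C[2]: E(K, 66) = B7; 2E ⊕ B7 = 99.
C[3]: E(K, 99) = 48; 50 ⊕ 48 = 18.
So S[3] = 48.

48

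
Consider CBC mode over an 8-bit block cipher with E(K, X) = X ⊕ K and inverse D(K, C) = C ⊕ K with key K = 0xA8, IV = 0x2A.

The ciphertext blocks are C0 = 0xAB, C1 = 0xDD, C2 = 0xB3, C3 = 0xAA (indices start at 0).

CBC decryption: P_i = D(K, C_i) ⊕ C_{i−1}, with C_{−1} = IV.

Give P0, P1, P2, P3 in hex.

P0 = 0x29, P1 = 0xDE, P2 = 0xC6, P3 = 0xB1

P0: D(K, 0xAB) = 0x03; 0x03 ⊕ 0x2A = 0x29.
P1: D(K, 0xDD) = 0x75; 0x75 ⊕ 0xAB = 0xDE.
P2: D(K, 0xB3) = 0x1B; 0x1B ⊕ 0xDD = 0xC6.
P3: D(K, 0xAA) = 0x02; 0x02 ⊕ 0xB3 = 0xB1.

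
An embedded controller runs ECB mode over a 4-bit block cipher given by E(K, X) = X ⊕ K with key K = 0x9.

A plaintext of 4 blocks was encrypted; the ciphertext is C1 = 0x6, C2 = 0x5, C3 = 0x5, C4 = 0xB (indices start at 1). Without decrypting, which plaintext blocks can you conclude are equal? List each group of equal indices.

ECB encrypts each block independently with the same key, so equal ciphertext blocks imply equal plaintext blocks.
C2 = C3 = 0x5, so P2 = P3.

P2 = P3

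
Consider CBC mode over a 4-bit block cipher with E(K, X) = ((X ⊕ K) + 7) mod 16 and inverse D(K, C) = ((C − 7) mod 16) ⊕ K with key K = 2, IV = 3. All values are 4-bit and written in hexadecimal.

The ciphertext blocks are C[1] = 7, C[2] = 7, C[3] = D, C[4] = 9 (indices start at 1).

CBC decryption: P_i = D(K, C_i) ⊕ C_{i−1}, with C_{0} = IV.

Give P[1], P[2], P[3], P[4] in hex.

P[1]: D(K, 7) = 2; 2 ⊕ 3 = 1.
P[2]: D(K, 7) = 2; 2 ⊕ 7 = 5.
P[3]: D(K, D) = 4; 4 ⊕ 7 = 3.
P[4]: D(K, 9) = 0; 0 ⊕ D = D.

P[1] = 1, P[2] = 5, P[3] = 3, P[4] = D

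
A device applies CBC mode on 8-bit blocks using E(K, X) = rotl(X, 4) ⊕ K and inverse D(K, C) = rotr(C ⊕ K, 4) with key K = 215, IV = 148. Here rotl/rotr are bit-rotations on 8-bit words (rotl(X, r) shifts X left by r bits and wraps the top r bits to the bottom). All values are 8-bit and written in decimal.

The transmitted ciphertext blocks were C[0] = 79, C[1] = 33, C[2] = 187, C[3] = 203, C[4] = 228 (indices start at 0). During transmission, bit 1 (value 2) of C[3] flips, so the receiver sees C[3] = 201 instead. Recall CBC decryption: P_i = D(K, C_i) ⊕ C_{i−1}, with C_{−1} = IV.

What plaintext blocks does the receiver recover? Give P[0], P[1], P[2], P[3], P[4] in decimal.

P[0] = 29, P[1] = 32, P[2] = 231, P[3] = 90, P[4] = 250

Only C[3] changed, to 201. In CBC, a change in C_i garbles P_i and flips the same bit in P_{i+1}. Decrypting the received ciphertext:
P[0]: D(K, 79) = 137; 137 ⊕ 148 = 29.
P[1]: D(K, 33) = 111; 111 ⊕ 79 = 32.
P[2]: D(K, 187) = 198; 198 ⊕ 33 = 231.
P[3]: D(K, 201) = 225; 225 ⊕ 187 = 90.
P[4]: D(K, 228) = 51; 51 ⊕ 201 = 250.
Blocks that differ from the original plaintext: P[3], P[4].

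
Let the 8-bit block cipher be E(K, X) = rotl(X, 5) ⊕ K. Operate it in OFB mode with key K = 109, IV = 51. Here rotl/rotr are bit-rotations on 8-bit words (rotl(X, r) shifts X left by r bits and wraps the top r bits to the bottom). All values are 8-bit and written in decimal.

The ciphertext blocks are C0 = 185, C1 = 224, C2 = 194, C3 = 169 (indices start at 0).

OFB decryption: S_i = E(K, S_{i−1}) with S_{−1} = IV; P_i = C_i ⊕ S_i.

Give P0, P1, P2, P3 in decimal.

P0 = 178, P1 = 236, P2 = 46, P3 = 89

P0: S = E(K, 51) = 11; 185 ⊕ 11 = 178.
P1: S = E(K, 11) = 12; 224 ⊕ 12 = 236.
P2: S = E(K, 12) = 236; 194 ⊕ 236 = 46.
P3: S = E(K, 236) = 240; 169 ⊕ 240 = 89.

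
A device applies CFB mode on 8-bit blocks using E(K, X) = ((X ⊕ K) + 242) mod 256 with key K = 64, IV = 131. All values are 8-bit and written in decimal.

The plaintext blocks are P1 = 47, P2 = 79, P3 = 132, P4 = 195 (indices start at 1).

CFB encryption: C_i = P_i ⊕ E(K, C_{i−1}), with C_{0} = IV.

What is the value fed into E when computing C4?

C1: E(K, 131) = 181; 47 ⊕ 181 = 154.
C2: E(K, 154) = 204; 79 ⊕ 204 = 131.
C3: E(K, 131) = 181; 132 ⊕ 181 = 49.
C4: E(K, 49) = 99; 195 ⊕ 99 = 160.
So the input to E for block 4 is 49.

49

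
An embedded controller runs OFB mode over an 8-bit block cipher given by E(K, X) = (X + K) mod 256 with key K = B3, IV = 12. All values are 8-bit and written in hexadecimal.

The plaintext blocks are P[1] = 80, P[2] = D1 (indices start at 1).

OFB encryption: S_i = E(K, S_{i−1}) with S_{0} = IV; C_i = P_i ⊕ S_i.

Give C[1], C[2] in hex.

C[1]: S = E(K, 12) = C5; 80 ⊕ C5 = 45.
C[2]: S = E(K, C5) = 78; D1 ⊕ 78 = A9.

C[1] = 45, C[2] = A9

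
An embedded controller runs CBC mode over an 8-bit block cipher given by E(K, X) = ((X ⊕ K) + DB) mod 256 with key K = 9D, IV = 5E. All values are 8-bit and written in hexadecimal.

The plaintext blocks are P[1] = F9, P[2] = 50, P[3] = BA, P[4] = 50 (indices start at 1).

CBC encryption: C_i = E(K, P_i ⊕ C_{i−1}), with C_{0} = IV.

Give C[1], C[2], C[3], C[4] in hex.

C[1] = 15, C[2] = B3, C[3] = 6F, C[4] = 7D

C[1]: P[1] ⊕ 5E = A7; E(K, A7) = 15.
C[2]: P[2] ⊕ 15 = 45; E(K, 45) = B3.
C[3]: P[3] ⊕ B3 = 09; E(K, 09) = 6F.
C[4]: P[4] ⊕ 6F = 3F; E(K, 3F) = 7D.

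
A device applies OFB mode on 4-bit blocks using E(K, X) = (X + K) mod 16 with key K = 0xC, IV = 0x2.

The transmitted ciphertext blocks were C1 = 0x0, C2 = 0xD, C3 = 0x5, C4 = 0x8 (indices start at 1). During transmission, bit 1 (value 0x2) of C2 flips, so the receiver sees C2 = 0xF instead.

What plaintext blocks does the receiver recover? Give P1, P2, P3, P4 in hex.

OFB decryption: S_i = E(K, S_{i−1}) with S_{0} = IV; P_i = C_i ⊕ S_i.
Only C2 changed, to 0xF. In OFB, a change in C_i flips the same bit in P_i only; the keystream is unaffected. Decrypting the received ciphertext:
P1: S = E(K, 0x2) = 0xE; 0x0 ⊕ 0xE = 0xE.
P2: S = E(K, 0xE) = 0xA; 0xF ⊕ 0xA = 0x5.
P3: S = E(K, 0xA) = 0x6; 0x5 ⊕ 0x6 = 0x3.
P4: S = E(K, 0x6) = 0x2; 0x8 ⊕ 0x2 = 0xA.
Blocks that differ from the original plaintext: P2.

P1 = 0xE, P2 = 0x5, P3 = 0x3, P4 = 0xA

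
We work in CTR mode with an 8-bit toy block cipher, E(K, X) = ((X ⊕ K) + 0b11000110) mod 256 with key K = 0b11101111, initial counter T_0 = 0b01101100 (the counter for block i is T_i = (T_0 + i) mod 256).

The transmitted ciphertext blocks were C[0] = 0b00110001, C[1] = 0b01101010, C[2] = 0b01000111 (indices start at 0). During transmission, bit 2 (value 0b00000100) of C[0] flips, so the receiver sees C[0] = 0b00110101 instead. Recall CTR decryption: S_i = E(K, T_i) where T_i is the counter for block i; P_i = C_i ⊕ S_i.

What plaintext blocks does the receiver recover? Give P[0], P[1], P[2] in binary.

Only C[0] changed, to 0b00110101. In CTR, a change in C_i flips the same bit in P_i only; the keystream is unaffected. Decrypting the received ciphertext:
P[0]: T = 0b01101100, S = E(K, T) = 0b01001001; 0b00110101 ⊕ 0b01001001 = 0b01111100.
P[1]: T = 0b01101101, S = E(K, T) = 0b01001000; 0b01101010 ⊕ 0b01001000 = 0b00100010.
P[2]: T = 0b01101110, S = E(K, T) = 0b01000111; 0b01000111 ⊕ 0b01000111 = 0b00000000.
Blocks that differ from the original plaintext: P[0].

P[0] = 0b01111100, P[1] = 0b00100010, P[2] = 0b00000000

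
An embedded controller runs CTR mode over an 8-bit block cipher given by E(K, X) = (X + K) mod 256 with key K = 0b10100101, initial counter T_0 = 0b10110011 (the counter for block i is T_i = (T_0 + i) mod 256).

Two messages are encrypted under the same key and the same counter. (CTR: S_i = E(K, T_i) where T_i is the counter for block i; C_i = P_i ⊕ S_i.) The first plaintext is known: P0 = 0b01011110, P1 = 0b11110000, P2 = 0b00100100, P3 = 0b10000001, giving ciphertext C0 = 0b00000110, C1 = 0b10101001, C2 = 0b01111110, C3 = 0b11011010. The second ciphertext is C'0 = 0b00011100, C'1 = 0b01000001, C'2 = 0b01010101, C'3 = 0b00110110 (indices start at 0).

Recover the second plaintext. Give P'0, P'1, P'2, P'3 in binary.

P'0 = 0b01000100, P'1 = 0b00011000, P'2 = 0b00001111, P'3 = 0b01101101

In CTR with a reused counter, both messages share the same keystream S_i, so C_i ⊕ C'_i = P_i ⊕ P'_i and thus P'_i = P_i ⊕ C_i ⊕ C'_i.
P'0: 0b01011110 ⊕ 0b00000110 ⊕ 0b00011100 = 0b01000100.
P'1: 0b11110000 ⊕ 0b10101001 ⊕ 0b01000001 = 0b00011000.
P'2: 0b00100100 ⊕ 0b01111110 ⊕ 0b01010101 = 0b00001111.
P'3: 0b10000001 ⊕ 0b11011010 ⊕ 0b00110110 = 0b01101101.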